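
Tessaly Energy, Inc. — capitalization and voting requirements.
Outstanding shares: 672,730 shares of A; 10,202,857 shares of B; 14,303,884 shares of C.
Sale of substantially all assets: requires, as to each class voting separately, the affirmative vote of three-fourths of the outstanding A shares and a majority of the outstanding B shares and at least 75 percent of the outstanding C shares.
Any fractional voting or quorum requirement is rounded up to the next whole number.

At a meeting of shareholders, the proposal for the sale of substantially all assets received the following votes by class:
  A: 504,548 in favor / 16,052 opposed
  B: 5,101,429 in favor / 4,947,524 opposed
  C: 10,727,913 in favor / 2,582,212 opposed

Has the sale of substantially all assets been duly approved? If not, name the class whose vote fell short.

Approved — every class gave the required vote.

A: 3/4 of 672730 = 504547.50, rounded up to 504548; 504,548 required, 504,548 in favor — approved.
B: a majority of 10202857 is 5101429; 5,101,429 required, 5,101,429 in favor — approved.
C: 3/4 of 14303884 = 10727913; 10,727,913 required, 10,727,913 in favor — approved.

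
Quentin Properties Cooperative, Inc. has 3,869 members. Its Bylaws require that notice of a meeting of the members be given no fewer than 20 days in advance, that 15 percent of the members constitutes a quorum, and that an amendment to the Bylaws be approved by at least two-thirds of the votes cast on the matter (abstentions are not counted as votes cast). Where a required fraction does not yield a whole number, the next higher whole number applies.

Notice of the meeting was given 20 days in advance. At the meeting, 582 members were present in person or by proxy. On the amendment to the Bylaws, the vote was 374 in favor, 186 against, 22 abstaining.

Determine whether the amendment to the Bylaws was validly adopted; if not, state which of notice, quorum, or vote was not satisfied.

Notice: 20 days given; 20 required. Satisfied.
Quorum: 15% of 3,869 = 580.35, rounded up to 581; 582 present. Satisfied.
Vote: requires two-thirds of the votes cast (582 − 22 abstaining = 560); 2/3 of 560 = 373.33, rounded up to 374, so 374 needed; 374 in favor. Satisfied.

Valid — all requirements satisfied.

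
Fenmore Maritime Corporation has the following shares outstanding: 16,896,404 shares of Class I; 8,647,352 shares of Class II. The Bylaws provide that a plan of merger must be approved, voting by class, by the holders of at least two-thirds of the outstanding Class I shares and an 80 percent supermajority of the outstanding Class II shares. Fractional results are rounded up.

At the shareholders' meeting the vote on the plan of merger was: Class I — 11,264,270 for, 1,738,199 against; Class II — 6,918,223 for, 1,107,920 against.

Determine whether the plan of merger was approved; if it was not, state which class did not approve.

Approved — every class gave the required vote.

Class I: 2/3 of 16896404 = 11264269.33, rounded up to 11264270; 11,264,270 required, 11,264,270 in favor — approved.
Class II: 4/5 of 8647352 = 6917881.60, rounded up to 6917882; 6,917,882 required, 6,918,223 in favor — approved.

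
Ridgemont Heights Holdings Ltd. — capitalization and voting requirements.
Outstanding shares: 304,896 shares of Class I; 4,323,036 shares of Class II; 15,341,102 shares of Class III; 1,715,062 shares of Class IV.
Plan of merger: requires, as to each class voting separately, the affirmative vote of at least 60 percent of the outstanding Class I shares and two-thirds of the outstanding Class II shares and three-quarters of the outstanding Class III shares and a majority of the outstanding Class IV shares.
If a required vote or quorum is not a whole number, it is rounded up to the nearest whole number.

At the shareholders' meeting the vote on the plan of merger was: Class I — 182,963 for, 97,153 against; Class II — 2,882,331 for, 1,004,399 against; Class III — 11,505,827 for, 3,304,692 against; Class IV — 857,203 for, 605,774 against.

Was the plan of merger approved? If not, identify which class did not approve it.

Not approved — the Class IV shares did not give the required vote.

Class I: 3/5 of 304896 = 182937.60, rounded up to 182938; 182,938 required, 182,963 in favor — approved.
Class II: 2/3 of 4323036 = 2882024; 2,882,024 required, 2,882,331 in favor — approved.
Class III: 3/4 of 15341102 = 11505826.50, rounded up to 11505827; 11,505,827 required, 11,505,827 in favor — approved.
Class IV: a majority of 1715062 is 857532; 857,532 required, 857,203 in favor — not approved.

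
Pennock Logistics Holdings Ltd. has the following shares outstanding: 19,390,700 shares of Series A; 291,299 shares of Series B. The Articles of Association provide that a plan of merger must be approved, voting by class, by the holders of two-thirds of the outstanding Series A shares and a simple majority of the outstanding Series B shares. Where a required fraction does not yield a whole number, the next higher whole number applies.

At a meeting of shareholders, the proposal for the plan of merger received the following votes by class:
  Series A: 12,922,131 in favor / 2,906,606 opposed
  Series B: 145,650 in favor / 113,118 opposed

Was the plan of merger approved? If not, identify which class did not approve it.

Not approved — the Series A shares did not give the required vote.

Series A: 2/3 of 19390700 = 12927133.33, rounded up to 12927134; 12,927,134 required, 12,922,131 in favor — not approved.
Series B: a majority of 291299 is 145650; 145,650 required, 145,650 in favor — approved.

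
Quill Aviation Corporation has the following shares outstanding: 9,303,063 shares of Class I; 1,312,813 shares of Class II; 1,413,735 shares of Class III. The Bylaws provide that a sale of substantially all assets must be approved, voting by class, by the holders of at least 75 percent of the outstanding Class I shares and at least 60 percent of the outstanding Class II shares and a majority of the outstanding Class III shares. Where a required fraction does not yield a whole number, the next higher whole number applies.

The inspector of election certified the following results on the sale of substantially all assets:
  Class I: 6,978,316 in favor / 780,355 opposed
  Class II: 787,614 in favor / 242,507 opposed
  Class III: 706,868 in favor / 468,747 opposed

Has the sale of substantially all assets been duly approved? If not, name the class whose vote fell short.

Not approved — the Class II shares did not give the required vote.

Class I: 3/4 of 9303063 = 6977297.25, rounded up to 6977298; 6,977,298 required, 6,978,316 in favor — approved.
Class II: 3/5 of 1312813 = 787687.80, rounded up to 787688; 787,688 required, 787,614 in favor — not approved.
Class III: a majority of 1413735 is 706868; 706,868 required, 706,868 in favor — approved.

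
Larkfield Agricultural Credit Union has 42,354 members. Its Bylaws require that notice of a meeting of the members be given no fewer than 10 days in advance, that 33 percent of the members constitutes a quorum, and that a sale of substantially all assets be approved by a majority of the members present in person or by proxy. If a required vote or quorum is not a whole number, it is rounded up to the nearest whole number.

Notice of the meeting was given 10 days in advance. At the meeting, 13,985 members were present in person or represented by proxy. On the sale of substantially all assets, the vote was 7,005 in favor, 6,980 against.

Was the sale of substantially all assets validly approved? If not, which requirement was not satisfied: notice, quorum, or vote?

Valid — all requirements satisfied.

Notice: 10 days given; 10 required. Satisfied.
Quorum: 33% of 42,354 = 13,976.82, rounded up to 13,977; 13,985 present. Satisfied.
Vote: requires a majority of those present (13,985); a majority of 13985 is 6993, so 6,993 needed; 7,005 in favor. Satisfied.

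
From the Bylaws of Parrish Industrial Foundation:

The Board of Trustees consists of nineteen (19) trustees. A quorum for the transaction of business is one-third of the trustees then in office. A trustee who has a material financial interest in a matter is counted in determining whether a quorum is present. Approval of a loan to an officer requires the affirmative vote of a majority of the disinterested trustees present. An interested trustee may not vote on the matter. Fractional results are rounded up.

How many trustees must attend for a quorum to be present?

7

1/3 of 19 = 6.33, rounded up to 7.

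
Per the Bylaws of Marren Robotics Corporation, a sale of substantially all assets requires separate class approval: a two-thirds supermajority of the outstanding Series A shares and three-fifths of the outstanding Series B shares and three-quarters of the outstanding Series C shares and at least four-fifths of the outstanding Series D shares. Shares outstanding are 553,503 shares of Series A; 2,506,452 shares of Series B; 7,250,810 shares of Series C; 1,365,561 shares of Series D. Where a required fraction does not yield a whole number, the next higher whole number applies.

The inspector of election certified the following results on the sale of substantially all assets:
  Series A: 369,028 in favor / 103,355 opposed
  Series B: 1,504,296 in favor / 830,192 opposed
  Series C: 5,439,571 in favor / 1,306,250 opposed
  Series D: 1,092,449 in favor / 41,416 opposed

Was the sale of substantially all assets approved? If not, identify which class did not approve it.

Approved — every class gave the required vote.

Series A: 2/3 of 553503 = 369002; 369,002 required, 369,028 in favor — approved.
Series B: 3/5 of 2506452 = 1503871.20, rounded up to 1503872; 1,503,872 required, 1,504,296 in favor — approved.
Series C: 3/4 of 7250810 = 5438107.50, rounded up to 5438108; 5,438,108 required, 5,439,571 in favor — approved.
Series D: 4/5 of 1365561 = 1092448.80, rounded up to 1092449; 1,092,449 required, 1,092,449 in favor — approved.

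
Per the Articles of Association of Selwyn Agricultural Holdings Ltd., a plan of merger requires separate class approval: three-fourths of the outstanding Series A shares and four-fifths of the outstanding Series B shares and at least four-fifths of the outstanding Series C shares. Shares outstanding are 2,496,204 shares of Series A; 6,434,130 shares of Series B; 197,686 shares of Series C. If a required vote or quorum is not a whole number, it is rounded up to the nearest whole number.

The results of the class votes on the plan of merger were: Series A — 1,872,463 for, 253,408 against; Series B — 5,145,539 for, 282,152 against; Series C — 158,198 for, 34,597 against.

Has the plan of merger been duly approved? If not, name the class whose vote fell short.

Series A: 3/4 of 2496204 = 1872153; 1,872,153 required, 1,872,463 in favor — approved.
Series B: 4/5 of 6434130 = 5147304; 5,147,304 required, 5,145,539 in favor — not approved.
Series C: 4/5 of 197686 = 158148.80, rounded up to 158149; 158,149 required, 158,198 in favor — approved.

Not approved — the Series B shares did not give the required vote.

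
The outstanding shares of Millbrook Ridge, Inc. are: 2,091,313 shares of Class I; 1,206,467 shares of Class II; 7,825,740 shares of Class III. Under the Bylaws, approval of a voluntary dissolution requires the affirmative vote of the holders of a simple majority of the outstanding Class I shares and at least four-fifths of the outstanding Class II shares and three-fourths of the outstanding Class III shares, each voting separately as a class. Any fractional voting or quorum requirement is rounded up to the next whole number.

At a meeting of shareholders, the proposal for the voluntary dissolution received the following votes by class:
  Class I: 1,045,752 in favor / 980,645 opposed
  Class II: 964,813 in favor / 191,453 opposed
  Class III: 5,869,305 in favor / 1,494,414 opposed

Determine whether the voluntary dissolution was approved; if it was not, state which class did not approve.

Not approved — the Class II shares did not give the required vote.

Class I: a majority of 2091313 is 1045657; 1,045,657 required, 1,045,752 in favor — approved.
Class II: 4/5 of 1206467 = 965173.60, rounded up to 965174; 965,174 required, 964,813 in favor — not approved.
Class III: 3/4 of 7825740 = 5869305; 5,869,305 required, 5,869,305 in favor — approved.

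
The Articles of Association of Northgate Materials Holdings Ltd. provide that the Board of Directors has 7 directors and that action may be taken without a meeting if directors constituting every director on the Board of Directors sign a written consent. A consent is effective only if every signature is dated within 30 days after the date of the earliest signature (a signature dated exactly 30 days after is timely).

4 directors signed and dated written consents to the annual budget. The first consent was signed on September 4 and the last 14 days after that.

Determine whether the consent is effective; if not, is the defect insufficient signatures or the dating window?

Not effective — insufficient signatures.

Signatures required: every one of 7 — unanimous means all 7, so 7 needed; 4 signed. Insufficient.
Dating window: the latest signature is 14 days after the earliest; the limit is 30 days. Within the window.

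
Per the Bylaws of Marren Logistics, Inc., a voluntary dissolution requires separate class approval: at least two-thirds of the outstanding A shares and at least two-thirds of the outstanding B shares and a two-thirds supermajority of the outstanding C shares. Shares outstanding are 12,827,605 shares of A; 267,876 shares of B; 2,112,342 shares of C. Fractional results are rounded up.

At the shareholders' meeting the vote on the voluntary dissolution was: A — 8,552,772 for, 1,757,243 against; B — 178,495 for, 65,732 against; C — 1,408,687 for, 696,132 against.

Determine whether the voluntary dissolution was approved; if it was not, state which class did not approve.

Not approved — the B shares did not give the required vote.

A: 2/3 of 12827605 = 8551736.67, rounded up to 8551737; 8,551,737 required, 8,552,772 in favor — approved.
B: 2/3 of 267876 = 178584; 178,584 required, 178,495 in favor — not approved.
C: 2/3 of 2112342 = 1408228; 1,408,228 required, 1,408,687 in favor — approved.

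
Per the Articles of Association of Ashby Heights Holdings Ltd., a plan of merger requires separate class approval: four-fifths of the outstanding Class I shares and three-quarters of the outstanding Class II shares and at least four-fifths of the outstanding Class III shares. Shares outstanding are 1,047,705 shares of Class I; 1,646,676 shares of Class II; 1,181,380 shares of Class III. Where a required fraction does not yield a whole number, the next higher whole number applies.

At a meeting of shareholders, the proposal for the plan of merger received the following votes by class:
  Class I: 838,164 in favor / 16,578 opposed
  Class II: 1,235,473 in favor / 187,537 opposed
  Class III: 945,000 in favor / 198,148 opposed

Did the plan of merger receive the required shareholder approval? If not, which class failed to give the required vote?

Class I: 4/5 of 1047705 = 838164; 838,164 required, 838,164 in favor — approved.
Class II: 3/4 of 1646676 = 1235007; 1,235,007 required, 1,235,473 in favor — approved.
Class III: 4/5 of 1181380 = 945104; 945,104 required, 945,000 in favor — not approved.

Not approved — the Class III shares did not give the required vote.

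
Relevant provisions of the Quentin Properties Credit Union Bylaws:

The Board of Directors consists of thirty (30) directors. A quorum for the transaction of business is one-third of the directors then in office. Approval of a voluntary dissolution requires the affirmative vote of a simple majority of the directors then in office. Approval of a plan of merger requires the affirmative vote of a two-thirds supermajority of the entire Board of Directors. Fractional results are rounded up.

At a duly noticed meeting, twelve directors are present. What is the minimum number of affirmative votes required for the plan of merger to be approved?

The plan of merger requires two-thirds of the entire Board of Directors (30).
2/3 of 30 = 20.
(Only 12 can vote, so the plan of merger cannot pass at this meeting, but the required vote is still 20.)

20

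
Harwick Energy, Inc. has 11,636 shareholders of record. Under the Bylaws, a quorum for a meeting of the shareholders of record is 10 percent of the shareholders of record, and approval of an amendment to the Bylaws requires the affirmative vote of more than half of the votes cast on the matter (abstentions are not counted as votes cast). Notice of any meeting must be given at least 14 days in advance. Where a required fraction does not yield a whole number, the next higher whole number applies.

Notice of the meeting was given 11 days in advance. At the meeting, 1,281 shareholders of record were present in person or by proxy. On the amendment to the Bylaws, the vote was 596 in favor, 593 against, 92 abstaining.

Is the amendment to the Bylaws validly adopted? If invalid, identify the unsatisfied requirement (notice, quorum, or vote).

Invalid — notice requirement not satisfied.

Notice: 11 days given; 14 required. Not satisfied.
Quorum: 10% of 11,636 = 1,163.60, rounded up to 1,164; 1,281 present. Satisfied.
Vote: requires a majority of the votes cast (1,281 − 92 abstaining = 1,189); a majority of 1189 is 595, so 595 needed; 596 in favor. Satisfied.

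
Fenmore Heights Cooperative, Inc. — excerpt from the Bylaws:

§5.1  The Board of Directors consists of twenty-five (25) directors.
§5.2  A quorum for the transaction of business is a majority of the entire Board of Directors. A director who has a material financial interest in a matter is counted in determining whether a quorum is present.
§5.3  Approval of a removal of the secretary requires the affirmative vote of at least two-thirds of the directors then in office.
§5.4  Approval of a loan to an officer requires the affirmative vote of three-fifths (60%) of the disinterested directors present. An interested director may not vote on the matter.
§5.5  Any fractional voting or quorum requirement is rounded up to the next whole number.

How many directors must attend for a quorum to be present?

A majority of 25 is 13.

13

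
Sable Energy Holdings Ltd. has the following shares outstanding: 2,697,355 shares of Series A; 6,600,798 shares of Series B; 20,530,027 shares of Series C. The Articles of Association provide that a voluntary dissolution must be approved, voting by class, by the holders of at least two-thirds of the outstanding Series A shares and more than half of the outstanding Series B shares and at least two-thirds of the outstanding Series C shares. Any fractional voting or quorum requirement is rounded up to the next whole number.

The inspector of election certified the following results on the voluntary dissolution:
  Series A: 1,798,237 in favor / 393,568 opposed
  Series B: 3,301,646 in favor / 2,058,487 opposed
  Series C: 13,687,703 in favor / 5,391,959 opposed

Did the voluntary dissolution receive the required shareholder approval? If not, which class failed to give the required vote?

Series A: 2/3 of 2697355 = 1798236.67, rounded up to 1798237; 1,798,237 required, 1,798,237 in favor — approved.
Series B: a majority of 6600798 is 3300400; 3,300,400 required, 3,301,646 in favor — approved.
Series C: 2/3 of 20530027 = 13686684.67, rounded up to 13686685; 13,686,685 required, 13,687,703 in favor — approved.

Approved — every class gave the required vote.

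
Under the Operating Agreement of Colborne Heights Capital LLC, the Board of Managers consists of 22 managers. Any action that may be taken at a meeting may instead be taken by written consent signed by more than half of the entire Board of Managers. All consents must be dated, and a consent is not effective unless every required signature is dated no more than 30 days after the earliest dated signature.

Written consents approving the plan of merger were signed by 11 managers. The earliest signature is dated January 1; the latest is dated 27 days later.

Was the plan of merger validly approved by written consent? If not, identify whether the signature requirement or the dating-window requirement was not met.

Not effective — insufficient signatures.

Signatures required: more than half of 22 — a majority of 22 is 12, so 12 needed; 11 signed. Insufficient.
Dating window: the latest signature is 27 days after the earliest; the limit is 30 days. Within the window.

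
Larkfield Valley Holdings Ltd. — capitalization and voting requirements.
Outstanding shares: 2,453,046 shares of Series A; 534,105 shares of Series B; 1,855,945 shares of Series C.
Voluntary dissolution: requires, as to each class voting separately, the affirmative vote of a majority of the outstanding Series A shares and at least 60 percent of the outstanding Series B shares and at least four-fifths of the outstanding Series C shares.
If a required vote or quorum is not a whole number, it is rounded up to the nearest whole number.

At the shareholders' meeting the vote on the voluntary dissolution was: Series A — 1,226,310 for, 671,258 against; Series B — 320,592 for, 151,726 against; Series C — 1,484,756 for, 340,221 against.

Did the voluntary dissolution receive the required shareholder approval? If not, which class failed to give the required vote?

Not approved — the Series A shares did not give the required vote.

Series A: a majority of 2453046 is 1226524; 1,226,524 required, 1,226,310 in favor — not approved.
Series B: 3/5 of 534105 = 320463; 320,463 required, 320,592 in favor — approved.
Series C: 4/5 of 1855945 = 1484756; 1,484,756 required, 1,484,756 in favor — approved.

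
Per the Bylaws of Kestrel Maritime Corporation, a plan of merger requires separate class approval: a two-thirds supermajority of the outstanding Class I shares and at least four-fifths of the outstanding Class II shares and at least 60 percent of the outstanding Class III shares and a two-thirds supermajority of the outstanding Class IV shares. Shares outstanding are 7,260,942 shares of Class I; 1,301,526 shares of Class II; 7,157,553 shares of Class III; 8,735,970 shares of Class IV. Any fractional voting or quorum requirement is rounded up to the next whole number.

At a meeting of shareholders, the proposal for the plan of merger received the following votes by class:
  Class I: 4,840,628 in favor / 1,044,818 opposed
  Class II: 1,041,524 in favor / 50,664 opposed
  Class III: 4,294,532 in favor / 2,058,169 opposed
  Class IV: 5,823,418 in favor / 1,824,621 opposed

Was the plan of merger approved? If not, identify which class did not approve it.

Class I: 2/3 of 7260942 = 4840628; 4,840,628 required, 4,840,628 in favor — approved.
Class II: 4/5 of 1301526 = 1041220.80, rounded up to 1041221; 1,041,221 required, 1,041,524 in favor — approved.
Class III: 3/5 of 7157553 = 4294531.80, rounded up to 4294532; 4,294,532 required, 4,294,532 in favor — approved.
Class IV: 2/3 of 8735970 = 5823980; 5,823,980 required, 5,823,418 in favor — not approved.

Not approved — the Class IV shares did not give the required vote.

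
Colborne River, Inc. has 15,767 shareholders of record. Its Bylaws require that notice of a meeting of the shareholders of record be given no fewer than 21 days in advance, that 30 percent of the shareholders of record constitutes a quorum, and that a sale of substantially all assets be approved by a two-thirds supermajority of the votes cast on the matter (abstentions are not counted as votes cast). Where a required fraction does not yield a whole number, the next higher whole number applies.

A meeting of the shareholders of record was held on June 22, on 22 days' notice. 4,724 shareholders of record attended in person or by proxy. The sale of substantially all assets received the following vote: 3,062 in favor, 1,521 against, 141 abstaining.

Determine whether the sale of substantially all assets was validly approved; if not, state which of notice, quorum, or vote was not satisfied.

Notice: 22 days given; 21 required. Satisfied.
Quorum: 30% of 15,767 = 4,730.10, rounded up to 4,731; 4,724 present. Not satisfied.
Vote: requires two-thirds of the votes cast (4,724 − 141 abstaining = 4,583); 2/3 of 4583 = 3055.33, rounded up to 3056, so 3,056 needed; 3,062 in favor. Satisfied.

Invalid — quorum requirement not satisfied.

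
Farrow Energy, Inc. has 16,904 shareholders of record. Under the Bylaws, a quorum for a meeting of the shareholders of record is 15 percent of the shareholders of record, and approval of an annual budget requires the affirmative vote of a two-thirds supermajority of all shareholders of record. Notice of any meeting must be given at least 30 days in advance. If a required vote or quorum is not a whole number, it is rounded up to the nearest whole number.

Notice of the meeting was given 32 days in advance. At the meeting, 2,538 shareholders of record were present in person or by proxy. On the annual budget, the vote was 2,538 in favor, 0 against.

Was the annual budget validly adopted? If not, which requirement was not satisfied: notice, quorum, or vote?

Invalid — vote requirement not satisfied.

Notice: 32 days given; 30 required. Satisfied.
Quorum: 15% of 16,904 = 2,535.60, rounded up to 2,536; 2,538 present. Satisfied.
Vote: requires two-thirds of all shareholders of record (16,904); 2/3 of 16904 = 11269.33, rounded up to 11270, so 11,270 needed; 2,538 in favor. Not satisfied.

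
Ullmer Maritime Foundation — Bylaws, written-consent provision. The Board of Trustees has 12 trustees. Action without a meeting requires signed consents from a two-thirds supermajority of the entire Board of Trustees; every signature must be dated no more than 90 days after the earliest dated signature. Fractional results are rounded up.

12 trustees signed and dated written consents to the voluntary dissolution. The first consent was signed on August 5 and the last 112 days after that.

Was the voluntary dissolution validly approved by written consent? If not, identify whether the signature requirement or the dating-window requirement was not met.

Signatures required: a two-thirds supermajority of 12 — 2/3 of 12 = 8, so 8 needed; 12 signed. Sufficient.
Dating window: the latest signature is 112 days after the earliest; the limit is 90 days. Outside the window.

Not effective — dating-window requirement not satisfied.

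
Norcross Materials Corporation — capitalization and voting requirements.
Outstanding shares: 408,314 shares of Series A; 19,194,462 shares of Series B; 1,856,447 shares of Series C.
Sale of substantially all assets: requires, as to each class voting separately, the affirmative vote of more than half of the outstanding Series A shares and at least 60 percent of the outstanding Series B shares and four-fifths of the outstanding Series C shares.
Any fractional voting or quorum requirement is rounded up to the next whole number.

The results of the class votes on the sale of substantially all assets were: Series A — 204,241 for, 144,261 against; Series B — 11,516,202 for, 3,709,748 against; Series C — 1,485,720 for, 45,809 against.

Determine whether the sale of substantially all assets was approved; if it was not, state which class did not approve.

Not approved — the Series B shares did not give the required vote.

Series A: a majority of 408314 is 204158; 204,158 required, 204,241 in favor — approved.
Series B: 3/5 of 19194462 = 11516677.20, rounded up to 11516678; 11,516,678 required, 11,516,202 in favor — not approved.
Series C: 4/5 of 1856447 = 1485157.60, rounded up to 1485158; 1,485,158 required, 1,485,720 in favor — approved.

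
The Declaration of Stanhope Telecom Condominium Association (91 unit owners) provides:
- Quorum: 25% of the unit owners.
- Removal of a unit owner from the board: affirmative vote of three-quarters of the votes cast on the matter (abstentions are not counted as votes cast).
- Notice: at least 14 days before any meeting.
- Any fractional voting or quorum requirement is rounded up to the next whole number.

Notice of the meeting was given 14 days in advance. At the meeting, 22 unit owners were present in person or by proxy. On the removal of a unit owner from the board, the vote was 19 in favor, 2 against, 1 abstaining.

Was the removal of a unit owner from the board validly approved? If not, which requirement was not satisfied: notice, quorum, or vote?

Invalid — quorum requirement not satisfied.

Notice: 14 days given; 14 required. Satisfied.
Quorum: 25% of 91 = 22.75, rounded up to 23; 22 present. Not satisfied.
Vote: requires three-fourths of the votes cast (22 − 1 abstaining = 21); 3/4 of 21 = 15.75, rounded up to 16, so 16 needed; 19 in favor. Satisfied.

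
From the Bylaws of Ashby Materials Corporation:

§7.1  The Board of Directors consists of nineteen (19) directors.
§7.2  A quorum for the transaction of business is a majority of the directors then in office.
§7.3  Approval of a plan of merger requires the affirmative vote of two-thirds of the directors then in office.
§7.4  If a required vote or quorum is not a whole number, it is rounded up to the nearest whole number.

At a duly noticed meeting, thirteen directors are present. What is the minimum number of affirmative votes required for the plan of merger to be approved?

13

The plan of merger requires two-thirds of the directors then in office (19).
2/3 of 19 = 12.67, rounded up to 13.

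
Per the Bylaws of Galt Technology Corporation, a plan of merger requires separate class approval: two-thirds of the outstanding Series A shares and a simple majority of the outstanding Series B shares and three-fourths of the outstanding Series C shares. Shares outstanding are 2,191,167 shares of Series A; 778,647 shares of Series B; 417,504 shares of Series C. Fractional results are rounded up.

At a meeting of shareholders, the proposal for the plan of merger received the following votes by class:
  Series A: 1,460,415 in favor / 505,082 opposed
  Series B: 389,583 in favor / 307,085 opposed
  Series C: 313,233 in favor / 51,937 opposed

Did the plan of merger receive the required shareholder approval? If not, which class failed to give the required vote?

Series A: 2/3 of 2191167 = 1460778; 1,460,778 required, 1,460,415 in favor — not approved.
Series B: a majority of 778647 is 389324; 389,324 required, 389,583 in favor — approved.
Series C: 3/4 of 417504 = 313128; 313,128 required, 313,233 in favor — approved.

Not approved — the Series A shares did not give the required vote.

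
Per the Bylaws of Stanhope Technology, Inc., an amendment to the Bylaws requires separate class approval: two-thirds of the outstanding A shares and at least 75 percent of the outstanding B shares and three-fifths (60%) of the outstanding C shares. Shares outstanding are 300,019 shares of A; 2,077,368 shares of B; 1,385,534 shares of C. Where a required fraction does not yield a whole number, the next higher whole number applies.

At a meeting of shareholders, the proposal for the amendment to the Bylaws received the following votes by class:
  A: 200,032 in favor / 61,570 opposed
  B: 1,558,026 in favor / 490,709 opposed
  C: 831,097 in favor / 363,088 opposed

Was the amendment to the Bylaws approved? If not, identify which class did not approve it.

A: 2/3 of 300019 = 200012.67, rounded up to 200013; 200,013 required, 200,032 in favor — approved.
B: 3/4 of 2077368 = 1558026; 1,558,026 required, 1,558,026 in favor — approved.
C: 3/5 of 1385534 = 831320.40, rounded up to 831321; 831,321 required, 831,097 in favor — not approved.

Not approved — the C shares did not give the required vote.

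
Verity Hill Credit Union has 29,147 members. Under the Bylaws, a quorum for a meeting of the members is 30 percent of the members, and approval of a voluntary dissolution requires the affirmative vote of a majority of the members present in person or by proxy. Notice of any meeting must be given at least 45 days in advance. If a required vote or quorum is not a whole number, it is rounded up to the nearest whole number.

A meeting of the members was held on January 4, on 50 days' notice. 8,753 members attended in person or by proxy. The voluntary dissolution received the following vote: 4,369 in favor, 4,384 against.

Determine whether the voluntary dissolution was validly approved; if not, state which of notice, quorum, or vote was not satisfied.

Notice: 50 days given; 45 required. Satisfied.
Quorum: 30% of 29,147 = 8,744.10, rounded up to 8,745; 8,753 present. Satisfied.
Vote: requires a majority of those present (8,753); a majority of 8753 is 4377, so 4,377 needed; 4,369 in favor. Not satisfied.

Invalid — vote requirement not satisfied.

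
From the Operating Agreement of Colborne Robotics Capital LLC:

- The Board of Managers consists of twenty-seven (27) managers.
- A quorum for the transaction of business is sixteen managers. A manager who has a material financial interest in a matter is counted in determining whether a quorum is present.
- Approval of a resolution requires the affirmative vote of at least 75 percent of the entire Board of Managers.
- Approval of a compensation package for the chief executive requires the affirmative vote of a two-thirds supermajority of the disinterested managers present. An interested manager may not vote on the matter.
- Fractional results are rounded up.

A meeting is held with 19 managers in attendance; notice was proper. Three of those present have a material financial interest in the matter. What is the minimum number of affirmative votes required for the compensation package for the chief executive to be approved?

11

The compensation package for the chief executive requires two-thirds of the disinterested managers present (19 − 3 = 16).
2/3 of 16 = 10.67, rounded up to 11.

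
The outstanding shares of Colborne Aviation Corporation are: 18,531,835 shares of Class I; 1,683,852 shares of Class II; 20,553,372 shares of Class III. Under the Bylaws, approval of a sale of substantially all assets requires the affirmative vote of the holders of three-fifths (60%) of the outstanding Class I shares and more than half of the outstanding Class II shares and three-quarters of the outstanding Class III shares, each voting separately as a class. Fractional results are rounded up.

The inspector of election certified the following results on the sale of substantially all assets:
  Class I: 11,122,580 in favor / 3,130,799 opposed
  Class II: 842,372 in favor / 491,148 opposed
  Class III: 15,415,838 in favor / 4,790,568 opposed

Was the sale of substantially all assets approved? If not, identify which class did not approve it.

Class I: 3/5 of 18531835 = 11119101; 11,119,101 required, 11,122,580 in favor — approved.
Class II: a majority of 1683852 is 841927; 841,927 required, 842,372 in favor — approved.
Class III: 3/4 of 20553372 = 15415029; 15,415,029 required, 15,415,838 in favor — approved.

Approved — every class gave the required vote.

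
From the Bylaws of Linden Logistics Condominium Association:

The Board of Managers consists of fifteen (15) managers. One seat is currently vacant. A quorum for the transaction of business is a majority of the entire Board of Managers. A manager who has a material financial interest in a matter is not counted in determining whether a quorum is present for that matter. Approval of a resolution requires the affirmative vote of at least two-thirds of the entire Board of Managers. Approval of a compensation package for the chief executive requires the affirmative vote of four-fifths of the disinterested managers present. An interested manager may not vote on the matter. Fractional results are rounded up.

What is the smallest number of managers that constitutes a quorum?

A majority of 15 is 8.

8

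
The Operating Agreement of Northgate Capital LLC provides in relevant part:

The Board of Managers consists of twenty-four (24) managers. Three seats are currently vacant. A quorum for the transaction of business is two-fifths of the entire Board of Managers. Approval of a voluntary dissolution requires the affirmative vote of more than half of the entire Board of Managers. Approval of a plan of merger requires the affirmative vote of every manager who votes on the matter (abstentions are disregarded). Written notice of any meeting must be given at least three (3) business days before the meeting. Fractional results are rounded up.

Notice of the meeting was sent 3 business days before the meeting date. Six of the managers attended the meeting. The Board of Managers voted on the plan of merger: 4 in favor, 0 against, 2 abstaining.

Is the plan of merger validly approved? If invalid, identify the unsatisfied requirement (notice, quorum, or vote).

Notice: 3 business days given; 3 required (3 ≥ 3). Satisfied.
Quorum: 6 present; quorum is 10. Not satisfied.
Vote: the plan of merger requires the unanimous vote of the votes cast (6 present − 2 abstaining = 4). Unanimous means all 4, so 4 affirmative votes are needed; 4 voted in favor. Satisfied. (Moot — without a quorum no business can be validly transacted.)

Invalid — quorum requirement not satisfied.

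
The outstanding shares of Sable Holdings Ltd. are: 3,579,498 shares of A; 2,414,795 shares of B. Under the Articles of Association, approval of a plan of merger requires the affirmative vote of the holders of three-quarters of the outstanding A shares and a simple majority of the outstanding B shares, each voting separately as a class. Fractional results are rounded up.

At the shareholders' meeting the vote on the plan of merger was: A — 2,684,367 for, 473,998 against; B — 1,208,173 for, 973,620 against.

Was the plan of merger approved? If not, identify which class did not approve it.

Not approved — the A shares did not give the required vote.

A: 3/4 of 3579498 = 2684623.50, rounded up to 2684624; 2,684,624 required, 2,684,367 in favor — not approved.
B: a majority of 2414795 is 1207398; 1,207,398 required, 1,208,173 in favor — approved.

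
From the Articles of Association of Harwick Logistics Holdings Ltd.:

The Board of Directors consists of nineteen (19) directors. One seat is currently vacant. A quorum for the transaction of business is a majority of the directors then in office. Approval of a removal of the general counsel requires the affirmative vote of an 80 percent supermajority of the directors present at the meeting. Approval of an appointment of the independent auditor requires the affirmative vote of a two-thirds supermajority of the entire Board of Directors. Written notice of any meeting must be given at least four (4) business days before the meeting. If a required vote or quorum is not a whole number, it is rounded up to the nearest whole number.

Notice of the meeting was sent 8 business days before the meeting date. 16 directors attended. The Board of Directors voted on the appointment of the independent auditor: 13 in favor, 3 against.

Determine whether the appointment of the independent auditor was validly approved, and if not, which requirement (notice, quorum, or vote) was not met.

Notice: 8 business days given; 4 required (8 ≥ 4). Satisfied.
Quorum: 16 present; quorum is 10. Satisfied.
Vote: the appointment of the independent auditor requires two-thirds of the entire Board of Directors (19). 2/3 of 19 = 12.67, rounded up to 13, so 13 affirmative votes are needed; 13 voted in favor. Satisfied.

Valid — all requirements satisfied.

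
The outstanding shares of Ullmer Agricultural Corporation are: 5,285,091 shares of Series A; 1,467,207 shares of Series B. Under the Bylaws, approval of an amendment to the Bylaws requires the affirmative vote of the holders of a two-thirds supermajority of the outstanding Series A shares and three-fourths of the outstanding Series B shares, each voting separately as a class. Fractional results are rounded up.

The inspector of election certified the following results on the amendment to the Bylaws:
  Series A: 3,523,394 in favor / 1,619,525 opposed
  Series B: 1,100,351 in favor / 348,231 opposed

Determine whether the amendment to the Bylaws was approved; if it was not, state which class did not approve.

Series A: 2/3 of 5285091 = 3523394; 3,523,394 required, 3,523,394 in favor — approved.
Series B: 3/4 of 1467207 = 1100405.25, rounded up to 1100406; 1,100,406 required, 1,100,351 in favor — not approved.

Not approved — the Series B shares did not give the required vote.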